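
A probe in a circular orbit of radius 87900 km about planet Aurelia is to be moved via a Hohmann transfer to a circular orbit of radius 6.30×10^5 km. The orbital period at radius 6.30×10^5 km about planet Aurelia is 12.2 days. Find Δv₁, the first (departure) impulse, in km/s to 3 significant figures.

Δv₁ = 3.27 km/s

From Kepler's third law T² = 4π²r³/μ at r = 6.30×10^5 km, T = 12.2 days = 12.2 × 86400 s = 1.05408×10^6 s: μ = 4π²r³/T² = 8.88453×10^6 km³/s².
The Hohmann ellipse has a_t = (r₁ + r₂)/2 = 3.5895×10^5 km.
On the circular orbit at r = 87900 km, v_c = √(μ/r) = 10.05362 km/s.
Vis-viva on the transfer ellipse at r = 87900 km gives v_t = √[μ(2/r − 1/a_t)] = 13.31913 km/s.
Δv₁ = |v_t − v_c| = |13.31913 − 10.05362| = 3.266 km/s.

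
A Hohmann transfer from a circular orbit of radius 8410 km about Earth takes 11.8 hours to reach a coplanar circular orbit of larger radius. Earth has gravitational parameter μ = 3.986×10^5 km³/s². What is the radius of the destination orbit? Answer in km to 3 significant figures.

r₂ = 75100 km

Transfer time t = 11.8 hours = 42480 s, and t = π√(a_t³/μ).
So a_t = (μ t²/π²)^(1/3) = (3.986×10^5 × (42480)² / π²)^(1/3) = 41770 km.
Since a_t = (r₁ + r₂)/2, r₂ = 2a_t − r₁ = 2×41770 − 8410 = 75130 km.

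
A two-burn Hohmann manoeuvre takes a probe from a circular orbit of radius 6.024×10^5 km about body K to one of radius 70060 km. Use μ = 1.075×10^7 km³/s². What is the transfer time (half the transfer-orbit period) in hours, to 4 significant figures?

Semi-major axis of the transfer orbit: a_t = (6.024×10^5 + 70060)/2 = 3.3623×10^5 km.
Half the transfer-orbit period gives t = π√(a_t³/μ) = 1.868×10^5 s.
Converting: 1.868×10^5 s ÷ 3600 s/hour = 51.89 hours.

t = 51.89 hours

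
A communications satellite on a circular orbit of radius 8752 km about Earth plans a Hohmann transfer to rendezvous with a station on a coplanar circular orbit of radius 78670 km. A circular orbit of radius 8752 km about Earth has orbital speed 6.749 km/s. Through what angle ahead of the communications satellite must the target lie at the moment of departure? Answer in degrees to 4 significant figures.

φ = 105.5°

From the circular-orbit relation v² = μ/r at r = 8752 km: μ = v²r = (6.749)² × 8752 = 3.98645×10^5 km³/s².
Semi-major axis of the transfer orbit: a_t = (8752 + 78670)/2 = 43711 km.
The half-period of the transfer ellipse is t = π√(a_t³/μ) = 45471.88 s.
Target angular speed ω₂ = √(μ/r₂³) = 2.861405×10^-5 rad/s.
Angle swept by the target during transfer: ω₂·t = 1.301135 rad = 74.5495°.
The communications satellite traverses 180° on the transfer ellipse, so the target must lead by 180° − 74.5495° = 105.5°.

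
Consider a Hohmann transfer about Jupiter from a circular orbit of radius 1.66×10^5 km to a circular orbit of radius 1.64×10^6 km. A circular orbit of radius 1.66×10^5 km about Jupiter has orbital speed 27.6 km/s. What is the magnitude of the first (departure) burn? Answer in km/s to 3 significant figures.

From the circular-orbit relation v² = μ/r at r = 1.66×10^5 km: μ = v²r = (27.6)² × 1.66×10^5 = 1.26452×10^8 km³/s².
Transfer-ellipse semi-major axis a_t = (r₁ + r₂)/2 = (1.660×10^5 + 1.640×10^6)/2 = 9.030×10^5 km.
On the circular orbit at r = 1.660×10^5 km, v_c = √(μ/r) = 27.600 km/s.
Transfer-orbit speed at the same r (vis-viva, a = a_t): v_t = √[μ(2/r − 1/a_t)] = 37.195 km/s.
Δv₁ = |v_t − v_c| = |37.195 − 27.600| = 9.595 km/s.

Δv₁ = 9.60 km/s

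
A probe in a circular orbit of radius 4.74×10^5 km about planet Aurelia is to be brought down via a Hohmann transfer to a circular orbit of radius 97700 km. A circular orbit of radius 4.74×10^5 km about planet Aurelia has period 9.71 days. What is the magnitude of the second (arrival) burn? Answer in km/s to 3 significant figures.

Δv₂ = 2.25 km/s

From Kepler's third law T² = 4π²r³/μ at r = 4.74×10^5 km, T = 9.71 days = 9.71 × 86400 s = 8.38944×10^5 s: μ = 4π²r³/T² = 5.97350×10^6 km³/s².
Transfer-ellipse semi-major axis a_t = (r₁ + r₂)/2 = (4.740×10^5 + 97700)/2 = 2.8585×10^5 km.
On the circular orbit at r = 97700 km, v_c = √(μ/r) = 7.8193 km/s.
Vis-viva on the transfer ellipse at r = 97700 km gives v_t = √[μ(2/r − 1/a_t)] = 10.069 km/s.
Δv₂ = |v_t − v_c| = |10.069 − 7.8193| = 2.250 km/s.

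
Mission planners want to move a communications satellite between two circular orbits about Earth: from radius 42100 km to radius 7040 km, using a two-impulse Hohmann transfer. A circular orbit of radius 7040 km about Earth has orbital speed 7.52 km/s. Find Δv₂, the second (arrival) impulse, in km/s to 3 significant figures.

Δv₂ = 2.32 km/s

From the circular-orbit relation v² = μ/r at r = 7040 km: μ = v²r = (7.52)² × 7040 = 3.98115×10^5 km³/s².
Semi-major axis of the transfer orbit: a_t = (42100 + 7040)/2 = 24570 km.
On the circular orbit at r = 7040 km, v_c = √(μ/r) = 7.520 km/s.
Transfer-orbit speed at the same r (vis-viva, a = a_t): v_t = √[μ(2/r − 1/a_t)] = 9.844 km/s.
Δv₂ = |v_t − v_c| = |9.844 − 7.520| = 2.324 km/s.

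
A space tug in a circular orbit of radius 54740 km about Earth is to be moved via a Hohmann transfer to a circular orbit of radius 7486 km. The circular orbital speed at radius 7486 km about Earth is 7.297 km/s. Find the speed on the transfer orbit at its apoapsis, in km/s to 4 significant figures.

v = 1.324 km/s

From the circular-orbit relation v² = μ/r at r = 7486 km: μ = v²r = (7.297)² × 7486 = 3.98601×10^5 km³/s².
Transfer-ellipse semi-major axis a_t = (r₁ + r₂)/2 = (54740 + 7486)/2 = 31113 km.
The apoapsis of the transfer ellipse is at r = 54740 km.
Applying v² = μ(2/r − 1/a_t): v = 1.324 km/s.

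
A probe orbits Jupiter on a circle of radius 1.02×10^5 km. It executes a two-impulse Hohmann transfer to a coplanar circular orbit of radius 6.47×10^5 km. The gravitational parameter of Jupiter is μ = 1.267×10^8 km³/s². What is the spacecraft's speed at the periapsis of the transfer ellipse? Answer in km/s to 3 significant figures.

v = 46.3 km/s

The Hohmann ellipse has a_t = (r₁ + r₂)/2 = 3.745×10^5 km.
At periapsis, r = 1.020×10^5 km.
Applying v² = μ(2/r − 1/a_t): v = 46.32 km/s.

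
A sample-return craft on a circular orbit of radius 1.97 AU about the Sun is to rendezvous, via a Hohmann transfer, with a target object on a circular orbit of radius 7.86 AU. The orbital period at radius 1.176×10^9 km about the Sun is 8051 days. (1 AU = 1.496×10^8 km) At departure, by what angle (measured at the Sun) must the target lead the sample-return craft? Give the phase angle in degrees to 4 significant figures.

From Kepler's third law T² = 4π²r³/μ at r = 1.176×10^9 km, T = 8051 days = 8051 × 86400 s = 6.956064×10^8 s: μ = 4π²r³/T² = 1.32695×10^11 km³/s².
In km: r₁ = 1.97 × 1.496×10^8 = 2.94712×10^8 km; r₂ = 7.86 × 1.496×10^8 = 1.175856×10^9 km.
Semi-major axis of the transfer orbit: a_t = (2.94712×10^8 + 1.175856×10^9)/2 = 7.35284×10^8 km.
Transfer time t = π√(a_t³/μ) = 1.71951×10^8 s.
The target's mean motion on its circular orbit is ω₂ = √(μ/r₂³) = 9.03433×10^-9 rad/s.
Angle swept by the target during transfer: ω₂·t = 1.5535 rad = 89.01°.
The sample-return craft traverses 180° on the transfer ellipse, so the target must lead by 180° − 89.01° = 90.99°.

φ = 90.99°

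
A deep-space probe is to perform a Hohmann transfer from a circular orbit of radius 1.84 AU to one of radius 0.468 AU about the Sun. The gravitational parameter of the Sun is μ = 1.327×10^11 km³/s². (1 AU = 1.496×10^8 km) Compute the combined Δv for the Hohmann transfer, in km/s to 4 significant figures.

Δv = 19.41 km/s

In km: r₁ = 1.84 × 1.496×10^8 = 2.75264×10^8 km; r₂ = 0.468 × 1.496×10^8 = 7.00128×10^7 km.
Semi-major axis of the transfer orbit: a_t = (2.75264×10^8 + 7.00128×10^7)/2 = 1.726384×10^8 km.
Circular speed at r₁: v₁ = √(μ/r₁) = √(1.327×10^11/2.75264×10^8) = 21.956 km/s.
Transfer-orbit speed at r₁ (vis-viva): v_a = √[μ(2/r₁ − 1/a_t)] = 13.982 km/s.
First burn Δv₁ = |v_a − v₁| = 7.974 km/s.
Circular speed at r₂: v₂ = √(μ/r₂) = 43.536 km/s.
Transfer-orbit speed at r₂: v_p = √[μ(2/r₂ − 1/a_t)] = 54.973 km/s.
Second burn Δv₂ = |v₂ − v_p| = 11.44 km/s.
Δv = Δv₁ + Δv₂ = 7.974 + 11.44 = 19.41 km/s.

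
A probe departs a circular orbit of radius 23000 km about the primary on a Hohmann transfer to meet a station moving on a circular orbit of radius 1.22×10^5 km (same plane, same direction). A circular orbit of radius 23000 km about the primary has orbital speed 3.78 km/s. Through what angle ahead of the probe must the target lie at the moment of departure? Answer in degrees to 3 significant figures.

φ = 97.5°

From the circular-orbit relation v² = μ/r at r = 23000 km: μ = v²r = (3.78)² × 23000 = 3.28633×10^5 km³/s².
Transfer-ellipse semi-major axis a_t = (r₁ + r₂)/2 = (23000 + 1.220×10^5)/2 = 72500 km.
Transfer time t = π√(a_t³/μ) = 1.0698×10^5 s.
The target's mean motion on its circular orbit is ω₂ = √(μ/r₂³) = 1.3453×10^-5 rad/s.
Angle swept by the target during transfer: ω₂·t = 1.4392 rad = 82.46°.
Arrival is 180° from departure on the ellipse, so φ = 180° − 82.46° = 97.5°.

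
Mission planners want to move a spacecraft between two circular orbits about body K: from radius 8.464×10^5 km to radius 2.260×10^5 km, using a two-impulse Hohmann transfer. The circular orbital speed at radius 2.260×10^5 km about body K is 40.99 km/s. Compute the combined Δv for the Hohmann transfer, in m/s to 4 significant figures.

Δv = 17940 m/s

From the circular-orbit relation v² = μ/r at r = 2.260×10^5 km: μ = v²r = (40.99)² × 2.260×10^5 = 3.79721×10^8 km³/s².
The Hohmann ellipse has a_t = (r₁ + r₂)/2 = 5.362×10^5 km.
At r₁ the circular-orbit speed is v₁ = √(μ/r₁) = 21.18 km/s.
On the transfer ellipse at r₁, v² = μ(2/r − 1/a) gives v_a = √[μ(2/r₁ − 1/a_t)] = 13.75 km/s.
First burn Δv₁ = |v_a − v₁| = 7.430 km/s.
Circular speed at r₂: v₂ = √(μ/r₂) = 40.99 km/s.
Transfer-orbit speed at r₂: v_p = √[μ(2/r₂ − 1/a_t)] = 51.50 km/s.
Second burn Δv₂ = |v₂ − v_p| = 10.51 km/s.
Total Δv = Δv₁ + Δv₂ = 17.94 km/s.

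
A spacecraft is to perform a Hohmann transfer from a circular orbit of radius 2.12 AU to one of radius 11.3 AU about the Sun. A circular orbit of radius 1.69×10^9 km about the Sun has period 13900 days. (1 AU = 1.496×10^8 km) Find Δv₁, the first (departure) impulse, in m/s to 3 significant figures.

From Kepler's third law T² = 4π²r³/μ at r = 1.69×10^9 km, T = 13900 days = 13900 × 86400 s = 1.20096×10^9 s: μ = 4π²r³/T² = 1.32118×10^11 km³/s².
In km: r₁ = 2.12 × 1.496×10^8 = 3.17152×10^8 km; r₂ = 11.3 × 1.496×10^8 = 1.69048×10^9 km.
Semi-major axis of the transfer orbit: a_t = (3.17152×10^8 + 1.69048×10^9)/2 = 1.003816×10^9 km.
On the circular orbit at r = 3.17152×10^8 km, v_c = √(μ/r) = 20.4102 km/s.
Transfer-orbit speed at the same r (vis-viva, a = a_t): v_t = √[μ(2/r − 1/a_t)] = 26.4866 km/s.
Δv₁ = |v_t − v_c| = |26.4866 − 20.4102| = 6.076 km/s.

Δv₁ = 6080 m/s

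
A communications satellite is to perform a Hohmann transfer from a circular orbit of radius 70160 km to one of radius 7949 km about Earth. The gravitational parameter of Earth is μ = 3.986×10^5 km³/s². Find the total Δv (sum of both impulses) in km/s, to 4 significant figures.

Transfer-ellipse semi-major axis a_t = (r₁ + r₂)/2 = (70160 + 7949)/2 = 39054.5 km.
Circular speed at r₁: v₁ = √(μ/r₁) = √(3.986×10^5/70160) = 2.3835 km/s.
On the transfer ellipse at r₁, v² = μ(2/r − 1/a) gives v_a = √[μ(2/r₁ − 1/a_t)] = 1.0753 km/s.
First burn Δv₁ = |v_a − v₁| = 1.308 km/s.
Circular speed at r₂: v₂ = √(μ/r₂) = 7.081 km/s.
Transfer-orbit speed at r₂: v_p = √[μ(2/r₂ − 1/a_t)] = 9.491 km/s.
Second burn Δv₂ = |v₂ − v_p| = 2.410 km/s.
Total Δv = Δv₁ + Δv₂ = 3.718 km/s.

Δv = 3.718 km/s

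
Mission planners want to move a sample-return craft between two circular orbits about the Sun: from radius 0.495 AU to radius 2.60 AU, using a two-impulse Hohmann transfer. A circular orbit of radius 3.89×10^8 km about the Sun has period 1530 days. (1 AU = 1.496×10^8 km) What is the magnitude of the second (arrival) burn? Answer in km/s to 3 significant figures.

From Kepler's third law T² = 4π²r³/μ at r = 3.89×10^8 km, T = 1530 days = 1530 × 86400 s = 1.32192×10^8 s: μ = 4π²r³/T² = 1.32984×10^11 km³/s².
In km: r₁ = 0.495 × 1.496×10^8 = 7.4052×10^7 km; r₂ = 2.60 × 1.496×10^8 = 3.8896×10^8 km.
The Hohmann ellipse has a_t = (r₁ + r₂)/2 = 2.31506×10^8 km.
Circular speed at r = 3.8896×10^8 km: v_c = √(μ/r) = 18.4904 km/s.
Transfer-orbit speed at the same r (vis-viva, a = a_t): v_t = √[μ(2/r − 1/a_t)] = 10.4576 km/s.
Δv₂ = |v_t − v_c| = |10.4576 − 18.4904| = 8.033 km/s.

Δv₂ = 8.03 km/s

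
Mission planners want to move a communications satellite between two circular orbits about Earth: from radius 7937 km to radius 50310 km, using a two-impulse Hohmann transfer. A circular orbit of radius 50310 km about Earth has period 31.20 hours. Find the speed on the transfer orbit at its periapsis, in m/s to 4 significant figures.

From Kepler's third law T² = 4π²r³/μ at r = 50310 km, T = 31.20 hours = 31.20 × 3600 s = 1.1232×10^5 s: μ = 4π²r³/T² = 3.98482×10^5 km³/s².
The Hohmann ellipse has a_t = (r₁ + r₂)/2 = 29123.5 km.
The periapsis of the transfer ellipse is at r = 7937 km.
Vis-viva: v = √[μ(2/r − 1/a_t)] = √[3.98482×10^5 × (2/7937 − 1/29123.5)] = 9.313 km/s.

v = 9313 m/s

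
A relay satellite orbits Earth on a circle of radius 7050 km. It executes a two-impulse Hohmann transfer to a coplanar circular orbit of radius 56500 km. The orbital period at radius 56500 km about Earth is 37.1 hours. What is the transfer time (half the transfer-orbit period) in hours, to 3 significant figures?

t = 7.82 hours

From Kepler's third law T² = 4π²r³/μ at r = 56500 km, T = 37.1 hours = 37.1 × 3600 s = 1.3356×10^5 s: μ = 4π²r³/T² = 3.99165×10^5 km³/s².
Semi-major axis of the transfer orbit: a_t = (7050 + 56500)/2 = 31775 km.
Half the transfer-orbit period gives t = π√(a_t³/μ) = 28160 s.
Converting: 28160 s ÷ 3600 s/hour = 7.82 hours.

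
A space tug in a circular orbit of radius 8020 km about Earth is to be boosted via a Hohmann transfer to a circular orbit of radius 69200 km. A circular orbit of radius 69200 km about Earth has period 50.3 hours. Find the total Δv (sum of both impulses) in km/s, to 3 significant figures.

Δv = 3.70 km/s

From Kepler's third law T² = 4π²r³/μ at r = 69200 km, T = 50.3 hours = 50.3 × 3600 s = 1.8108×10^5 s: μ = 4π²r³/T² = 3.98967×10^5 km³/s².
The Hohmann ellipse has a_t = (r₁ + r₂)/2 = 38610 km.
At r₁ the circular-orbit speed is v₁ = √(μ/r₁) = 7.053 km/s.
Transfer-orbit speed at r₁ (vis-viva equation): v_p = √[μ(2/r₁ − 1/a_t)] = 9.442 km/s.
First burn Δv₁ = |v_p − v₁| = 2.389 km/s.
At r₂, v₂ = √(μ/r₂) = 2.401 km/s.
Transfer-orbit speed at r₂: v_a = √[μ(2/r₂ − 1/a_t)] = 1.094 km/s.
Second burn Δv₂ = |v₂ − v_a| = 1.307 km/s.
Δv = Δv₁ + Δv₂ = 2.389 + 1.307 = 3.696 km/s.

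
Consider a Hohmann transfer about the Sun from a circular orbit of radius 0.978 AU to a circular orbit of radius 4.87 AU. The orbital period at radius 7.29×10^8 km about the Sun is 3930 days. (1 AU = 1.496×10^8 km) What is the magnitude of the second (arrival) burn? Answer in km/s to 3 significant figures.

Δv₂ = 5.69 km/s

From Kepler's third law T² = 4π²r³/μ at r = 7.29×10^8 km, T = 3930 days = 3930 × 86400 s = 3.39552×10^8 s: μ = 4π²r³/T² = 1.32657×10^11 km³/s².
In km: r₁ = 0.978 × 1.496×10^8 = 1.463088×10^8 km; r₂ = 4.87 × 1.496×10^8 = 7.28552×10^8 km.
The Hohmann ellipse has a_t = (r₁ + r₂)/2 = 4.374304×10^8 km.
Circular speed at r = 7.28552×10^8 km: v_c = √(μ/r) = 13.494 km/s.
Transfer-orbit speed at the same r (vis-viva, a = a_t): v_t = √[μ(2/r − 1/a_t)] = 7.8040 km/s.
Δv₂ = |v_t − v_c| = |7.8040 − 13.494| = 5.690 km/s.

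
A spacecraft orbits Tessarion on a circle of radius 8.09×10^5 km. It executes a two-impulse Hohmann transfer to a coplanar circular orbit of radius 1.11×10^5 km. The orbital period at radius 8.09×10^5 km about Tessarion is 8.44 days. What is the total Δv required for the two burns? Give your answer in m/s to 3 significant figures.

Δv = 9680 m/s

From Kepler's third law T² = 4π²r³/μ at r = 8.09×10^5 km, T = 8.44 days = 8.44 × 86400 s = 7.29216×10^5 s: μ = 4π²r³/T² = 3.93091×10^7 km³/s².
The Hohmann ellipse has a_t = (r₁ + r₂)/2 = 4.600×10^5 km.
Circular speed at r₁: v₁ = √(μ/r₁) = √(3.93091×10^7/8.090×10^5) = 6.9706 km/s.
Transfer-orbit speed at r₁ (vis-viva): v_a = √[μ(2/r₁ − 1/a_t)] = 3.4242 km/s.
First burn Δv₁ = |v_a − v₁| = 3.546 km/s.
At r₂, v₂ = √(μ/r₂) = 18.818 km/s.
Transfer-orbit speed at r₂: v_p = √[μ(2/r₂ − 1/a_t)] = 24.956 km/s.
Second burn Δv₂ = |v₂ − v_p| = 6.138 km/s.
Δv = Δv₁ + Δv₂ = 3.546 + 6.138 = 9.684 km/s.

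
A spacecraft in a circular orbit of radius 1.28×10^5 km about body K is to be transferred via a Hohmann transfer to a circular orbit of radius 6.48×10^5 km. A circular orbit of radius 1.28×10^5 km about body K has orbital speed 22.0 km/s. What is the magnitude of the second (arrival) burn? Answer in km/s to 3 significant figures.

From the circular-orbit relation v² = μ/r at r = 1.28×10^5 km: μ = v²r = (22.0)² × 1.28×10^5 = 6.19520×10^7 km³/s².
Transfer-ellipse semi-major axis a_t = (r₁ + r₂)/2 = (1.280×10^5 + 6.480×10^5)/2 = 3.880×10^5 km.
On the circular orbit at r = 6.480×10^5 km, v_c = √(μ/r) = 9.778 km/s.
Vis-viva on the transfer ellipse at r = 6.480×10^5 km gives v_t = √[μ(2/r − 1/a_t)] = 5.616 km/s.
Δv₂ = |v_t − v_c| = |5.616 − 9.778| = 4.162 km/s.

Δv₂ = 4.16 km/s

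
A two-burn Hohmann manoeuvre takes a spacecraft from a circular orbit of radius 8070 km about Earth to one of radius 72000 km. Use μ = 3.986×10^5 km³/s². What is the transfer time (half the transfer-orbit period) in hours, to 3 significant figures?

The Hohmann ellipse has a_t = (r₁ + r₂)/2 = 40035 km.
Transfer time t = π√(a_t³/μ) = π√((40035)³ / 3.986×10^5) = 39860 s.
Converting: 39860 s ÷ 3600 s/hour = 11.1 hours.

t = 11.1 hours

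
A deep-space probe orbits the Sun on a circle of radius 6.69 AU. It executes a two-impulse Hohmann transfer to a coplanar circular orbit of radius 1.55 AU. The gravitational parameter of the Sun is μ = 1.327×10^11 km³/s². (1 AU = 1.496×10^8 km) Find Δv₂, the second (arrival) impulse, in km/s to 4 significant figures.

In km: r₁ = 6.69 × 1.496×10^8 = 1.000824×10^9 km; r₂ = 1.55 × 1.496×10^8 = 2.3188×10^8 km.
Semi-major axis of the transfer orbit: a_t = (1.000824×10^9 + 2.3188×10^8)/2 = 6.16352×10^8 km.
Circular speed at r = 2.3188×10^8 km: v_c = √(μ/r) = 23.9223 km/s.
Vis-viva on the transfer ellipse at r = 2.3188×10^8 km gives v_t = √[μ(2/r − 1/a_t)] = 30.4837 km/s.
Δv₂ = |v_t − v_c| = |30.4837 − 23.9223| = 6.561 km/s.

Δv₂ = 6.561 km/s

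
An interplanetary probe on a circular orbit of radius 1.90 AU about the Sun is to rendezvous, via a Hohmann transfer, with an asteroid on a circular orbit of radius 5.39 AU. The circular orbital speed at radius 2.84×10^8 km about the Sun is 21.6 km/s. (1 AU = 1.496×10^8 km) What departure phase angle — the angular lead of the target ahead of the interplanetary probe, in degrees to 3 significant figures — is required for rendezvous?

From the circular-orbit relation v² = μ/r at r = 2.84×10^8 km: μ = v²r = (21.6)² × 2.84×10^8 = 1.32503×10^11 km³/s².
In km: r₁ = 1.90 × 1.496×10^8 = 2.8424×10^8 km; r₂ = 5.39 × 1.496×10^8 = 8.06344×10^8 km.
Transfer-ellipse semi-major axis a_t = (r₁ + r₂)/2 = (2.8424×10^8 + 8.06344×10^8)/2 = 5.45292×10^8 km.
The half-period of the transfer ellipse is t = π√(a_t³/μ) = 1.099×10^8 s.
Target angular speed ω₂ = √(μ/r₂³) = 1.590×10^-8 rad/s.
Angle swept by the target during transfer: ω₂·t = 1.747 rad = 100.1°.
Arrival is 180° from departure on the ellipse, so φ = 180° − 100.1° = 79.9°.

φ = 79.9°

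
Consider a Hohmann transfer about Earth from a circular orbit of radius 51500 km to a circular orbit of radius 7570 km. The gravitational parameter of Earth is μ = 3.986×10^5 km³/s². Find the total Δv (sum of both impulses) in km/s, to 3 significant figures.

Δv = 3.70 km/s

Transfer-ellipse semi-major axis a_t = (r₁ + r₂)/2 = (51500 + 7570)/2 = 29535 km.
At r₁ the circular-orbit speed is v₁ = √(μ/r₁) = 2.7821 km/s.
On the transfer ellipse at r₁, v² = μ(2/r − 1/a) gives v_a = √[μ(2/r₁ − 1/a_t)] = 1.4085 km/s.
First burn Δv₁ = |v_a − v₁| = 1.3736 km/s.
Circular speed at r₂: v₂ = √(μ/r₂) = 7.2564 km/s.
Transfer-orbit speed at r₂: v_p = √[μ(2/r₂ − 1/a_t)] = 9.5820 km/s.
Second burn Δv₂ = |v₂ − v_p| = 2.3256 km/s.
Δv = Δv₁ + Δv₂ = 1.3736 + 2.3256 = 3.699 km/s.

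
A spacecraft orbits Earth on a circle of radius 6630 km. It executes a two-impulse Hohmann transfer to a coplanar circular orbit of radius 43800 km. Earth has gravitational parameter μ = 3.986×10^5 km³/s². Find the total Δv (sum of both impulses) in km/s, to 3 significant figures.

Δv = 3.94 km/s

Transfer-ellipse semi-major axis a_t = (r₁ + r₂)/2 = (6630 + 43800)/2 = 25215 km.
Circular speed at r₁: v₁ = √(μ/r₁) = √(3.986×10^5/6630) = 7.753752 km/s.
Transfer-orbit speed at r₁ (v² = μ(2/r − 1/a)): v_p = √[μ(2/r₁ − 1/a_t)] = 10.21926 km/s.
First burn Δv₁ = |v_p − v₁| = 2.4655 km/s.
Circular speed at r₂: v₂ = √(μ/r₂) = 3.0167 km/s.
Transfer-orbit speed at r₂: v_a = √[μ(2/r₂ − 1/a_t)] = 1.5469 km/s.
Second burn Δv₂ = |v₂ − v_a| = 1.4698 km/s.
Total Δv = Δv₁ + Δv₂ = 3.935 km/s.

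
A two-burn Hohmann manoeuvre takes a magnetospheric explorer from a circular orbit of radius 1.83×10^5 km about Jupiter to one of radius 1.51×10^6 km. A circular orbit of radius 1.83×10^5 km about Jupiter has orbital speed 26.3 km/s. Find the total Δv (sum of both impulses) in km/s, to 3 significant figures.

From the circular-orbit relation v² = μ/r at r = 1.83×10^5 km: μ = v²r = (26.3)² × 1.83×10^5 = 1.26579×10^8 km³/s².
The Hohmann ellipse has a_t = (r₁ + r₂)/2 = 8.465×10^5 km.
Circular speed at r₁: v₁ = √(μ/r₁) = √(1.26579×10^8/1.830×10^5) = 26.3000 km/s.
Transfer-orbit speed at r₁ (vis-viva): v_p = √[μ(2/r₁ − 1/a_t)] = 35.1262 km/s.
First burn Δv₁ = |v_p − v₁| = 8.8262 km/s.
At r₂, v₂ = √(μ/r₂) = 9.1557 km/s.
Transfer-orbit speed at r₂: v_a = √[μ(2/r₂ − 1/a_t)] = 4.2570 km/s.
Second burn Δv₂ = |v₂ − v_a| = 4.8987 km/s.
Total Δv = Δv₁ + Δv₂ = 13.72 km/s.

Δv = 13.7 km/s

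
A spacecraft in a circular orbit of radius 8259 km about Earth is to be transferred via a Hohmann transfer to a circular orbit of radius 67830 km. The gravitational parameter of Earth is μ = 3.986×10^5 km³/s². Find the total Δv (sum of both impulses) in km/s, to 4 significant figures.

Semi-major axis of the transfer orbit: a_t = (8259 + 67830)/2 = 38044.5 km.
Circular speed at r₁: v₁ = √(μ/r₁) = √(3.986×10^5/8259) = 6.947 km/s.
Transfer-orbit speed at r₁ (vis-viva equation): v_p = √[μ(2/r₁ − 1/a_t)] = 9.276 km/s.
First burn Δv₁ = |v_p − v₁| = 2.329 km/s.
At r₂, v₂ = √(μ/r₂) = 2.424 km/s.
Transfer-orbit speed at r₂: v_a = √[μ(2/r₂ − 1/a_t)] = 1.129 km/s.
Second burn Δv₂ = |v₂ − v_a| = 1.295 km/s.
Total Δv = Δv₁ + Δv₂ = 3.624 km/s.

Δv = 3.624 km/s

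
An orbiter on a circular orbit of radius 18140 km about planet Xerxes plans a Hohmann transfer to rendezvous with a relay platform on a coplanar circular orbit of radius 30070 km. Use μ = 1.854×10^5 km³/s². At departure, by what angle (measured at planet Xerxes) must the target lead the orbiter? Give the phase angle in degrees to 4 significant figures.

Semi-major axis of the transfer orbit: a_t = (18140 + 30070)/2 = 24105 km.
Transfer time t = π√(a_t³/μ) = 27306 s.
The target's mean motion on its circular orbit is ω₂ = √(μ/r₂³) = 8.2576×10^-5 rad/s.
Angle swept by the target during transfer: ω₂·t = 2.2548 rad = 129.19°.
Arrival is 180° from departure on the ellipse, so φ = 180° − 129.19° = 50.81°.

φ = 50.81°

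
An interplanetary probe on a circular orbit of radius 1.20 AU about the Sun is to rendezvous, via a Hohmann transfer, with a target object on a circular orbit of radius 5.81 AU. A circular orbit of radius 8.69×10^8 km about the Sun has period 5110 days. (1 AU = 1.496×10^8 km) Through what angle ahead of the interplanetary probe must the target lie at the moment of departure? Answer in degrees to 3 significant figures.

From Kepler's third law T² = 4π²r³/μ at r = 8.69×10^8 km, T = 5110 days = 5110 × 86400 s = 4.41504×10^8 s: μ = 4π²r³/T² = 1.32908×10^11 km³/s².
In km: r₁ = 1.20 × 1.496×10^8 = 1.7952×10^8 km; r₂ = 5.81 × 1.496×10^8 = 8.69176×10^8 km.
The Hohmann ellipse has a_t = (r₁ + r₂)/2 = 5.24348×10^8 km.
The half-period of the transfer ellipse is t = π√(a_t³/μ) = 1.0347×10^8 s.
The target's mean motion on its circular orbit is ω₂ = √(μ/r₂³) = 1.4227×10^-8 rad/s.
Angle swept by the target during transfer: ω₂·t = 1.472 rad = 84.34°.
Arrival is 180° from departure on the ellipse, so φ = 180° − 84.34° = 95.7°.

φ = 95.7°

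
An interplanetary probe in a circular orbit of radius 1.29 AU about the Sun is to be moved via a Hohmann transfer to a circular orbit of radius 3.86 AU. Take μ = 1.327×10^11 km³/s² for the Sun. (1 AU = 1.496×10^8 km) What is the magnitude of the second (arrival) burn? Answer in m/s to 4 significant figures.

In km: r₁ = 1.29 × 1.496×10^8 = 1.92984×10^8 km; r₂ = 3.86 × 1.496×10^8 = 5.77456×10^8 km.
Semi-major axis of the transfer orbit: a_t = (1.92984×10^8 + 5.77456×10^8)/2 = 3.8522×10^8 km.
On the circular orbit at r = 5.77456×10^8 km, v_c = √(μ/r) = 15.16 km/s.
Vis-viva on the transfer ellipse at r = 5.77456×10^8 km gives v_t = √[μ(2/r − 1/a_t)] = 10.73 km/s.
Δv₂ = |v_t − v_c| = |10.73 − 15.16| = 4.430 km/s.

Δv₂ = 4430 m/s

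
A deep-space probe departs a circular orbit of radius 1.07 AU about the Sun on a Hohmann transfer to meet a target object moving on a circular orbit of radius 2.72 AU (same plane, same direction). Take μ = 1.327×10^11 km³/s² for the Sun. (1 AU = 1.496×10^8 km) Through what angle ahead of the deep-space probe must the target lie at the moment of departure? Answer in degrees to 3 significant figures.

φ = 75.3°

In km: r₁ = 1.07 × 1.496×10^8 = 1.60072×10^8 km; r₂ = 2.72 × 1.496×10^8 = 4.06912×10^8 km.
Semi-major axis of the transfer orbit: a_t = (1.60072×10^8 + 4.06912×10^8)/2 = 2.83492×10^8 km.
The half-period of the transfer ellipse is t = π√(a_t³/μ) = 4.116×10^7 s.
Target angular speed ω₂ = √(μ/r₂³) = 4.438×10^-8 rad/s.
Angle swept by the target during transfer: ω₂·t = 1.827 rad = 104.7°.
Arrival is 180° from departure on the ellipse, so φ = 180° − 104.7° = 75.3°.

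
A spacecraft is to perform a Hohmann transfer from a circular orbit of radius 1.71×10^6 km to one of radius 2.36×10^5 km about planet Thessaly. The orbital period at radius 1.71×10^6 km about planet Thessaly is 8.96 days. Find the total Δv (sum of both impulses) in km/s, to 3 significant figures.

Δv = 19.2 km/s

From Kepler's third law T² = 4π²r³/μ at r = 1.71×10^6 km, T = 8.96 days = 8.96 × 86400 s = 7.74144×10^5 s: μ = 4π²r³/T² = 3.29386×10^8 km³/s².
The Hohmann ellipse has a_t = (r₁ + r₂)/2 = 9.730×10^5 km.
Circular speed at r₁: v₁ = √(μ/r₁) = √(3.29386×10^8/1.710×10^6) = 13.879 km/s.
On the transfer ellipse at r₁, vis-viva equation gives v_a = √[μ(2/r₁ − 1/a_t)] = 6.8352 km/s.
First burn Δv₁ = |v_a − v₁| = 7.044 km/s.
At r₂, v₂ = √(μ/r₂) = 37.36 km/s.
Transfer-orbit speed at r₂: v_p = √[μ(2/r₂ − 1/a_t)] = 49.53 km/s.
Second burn Δv₂ = |v₂ − v_p| = 12.17 km/s.
Total Δv = Δv₁ + Δv₂ = 19.21 km/s.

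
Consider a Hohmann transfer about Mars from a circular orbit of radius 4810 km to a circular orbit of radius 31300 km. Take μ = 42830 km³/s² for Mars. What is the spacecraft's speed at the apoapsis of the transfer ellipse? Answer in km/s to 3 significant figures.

Semi-major axis of the transfer orbit: a_t = (4810 + 31300)/2 = 18055 km.
At apoapsis, r = 31300 km.
Vis-viva: v = √[μ(2/r − 1/a_t)] = √[42830 × (2/31300 − 1/18055)] = 0.6038 km/s.

v = 0.604 km/s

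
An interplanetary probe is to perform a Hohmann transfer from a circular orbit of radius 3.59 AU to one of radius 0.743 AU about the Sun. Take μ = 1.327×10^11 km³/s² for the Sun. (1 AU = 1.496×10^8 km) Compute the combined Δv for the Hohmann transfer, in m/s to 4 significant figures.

In km: r₁ = 3.59 × 1.496×10^8 = 5.37064×10^8 km; r₂ = 0.743 × 1.496×10^8 = 1.111528×10^8 km.
The Hohmann ellipse has a_t = (r₁ + r₂)/2 = 3.241084×10^8 km.
At r₁ the circular-orbit speed is v₁ = √(μ/r₁) = 15.719 km/s.
Transfer-orbit speed at r₁ (v² = μ(2/r − 1/a)): v_a = √[μ(2/r₁ − 1/a_t)] = 9.2053 km/s.
First burn Δv₁ = |v_a − v₁| = 6.514 km/s.
At r₂, v₂ = √(μ/r₂) = 34.552 km/s.
Transfer-orbit speed at r₂: v_p = √[μ(2/r₂ − 1/a_t)] = 44.478 km/s.
Second burn Δv₂ = |v₂ − v_p| = 9.926 km/s.
Total Δv = Δv₁ + Δv₂ = 16.44 km/s.

Δv = 16440 m/s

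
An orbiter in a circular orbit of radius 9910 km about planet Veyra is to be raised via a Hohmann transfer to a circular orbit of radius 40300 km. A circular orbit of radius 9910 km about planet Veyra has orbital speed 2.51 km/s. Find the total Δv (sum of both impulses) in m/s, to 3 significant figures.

From the circular-orbit relation v² = μ/r at r = 9910 km: μ = v²r = (2.51)² × 9910 = 62434.0 km³/s².
Transfer-ellipse semi-major axis a_t = (r₁ + r₂)/2 = (9910 + 40300)/2 = 25105 km.
Circular speed at r₁: v₁ = √(μ/r₁) = √(62434.0/9910) = 2.5100 km/s.
Transfer-orbit speed at r₁ (vis-viva): v_p = √[μ(2/r₁ − 1/a_t)] = 3.1801 km/s.
First burn Δv₁ = |v_p − v₁| = 0.6701 km/s.
At r₂, v₂ = √(μ/r₂) = 1.2447 km/s.
Transfer-orbit speed at r₂: v_a = √[μ(2/r₂ − 1/a_t)] = 0.78201 km/s.
Second burn Δv₂ = |v₂ − v_a| = 0.4627 km/s.
Total Δv = Δv₁ + Δv₂ = 1.133 km/s.

Δv = 1130 m/s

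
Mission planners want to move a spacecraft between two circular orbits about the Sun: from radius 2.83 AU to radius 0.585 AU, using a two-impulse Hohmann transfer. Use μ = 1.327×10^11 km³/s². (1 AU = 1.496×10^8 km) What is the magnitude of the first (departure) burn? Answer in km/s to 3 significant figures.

Δv₁ = 7.34 km/s

In km: r₁ = 2.83 × 1.496×10^8 = 4.23368×10^8 km; r₂ = 0.585 × 1.496×10^8 = 8.7516×10^7 km.
Semi-major axis of the transfer orbit: a_t = (4.23368×10^8 + 8.7516×10^7)/2 = 2.55442×10^8 km.
On the circular orbit at r = 4.23368×10^8 km, v_c = √(μ/r) = 17.704 km/s.
Vis-viva on the transfer ellipse at r = 4.23368×10^8 km gives v_t = √[μ(2/r − 1/a_t)] = 10.363 km/s.
Δv₁ = |v_t − v_c| = |10.363 − 17.704| = 7.341 km/s.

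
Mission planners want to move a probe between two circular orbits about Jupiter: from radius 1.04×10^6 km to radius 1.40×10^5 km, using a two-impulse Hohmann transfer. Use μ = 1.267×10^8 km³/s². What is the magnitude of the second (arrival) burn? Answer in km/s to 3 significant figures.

Semi-major axis of the transfer orbit: a_t = (1.040×10^6 + 1.400×10^5)/2 = 5.900×10^5 km.
On the circular orbit at r = 1.400×10^5 km, v_c = √(μ/r) = 30.0832 km/s.
Transfer-orbit speed at the same r (vis-viva, a = a_t): v_t = √[μ(2/r − 1/a_t)] = 39.9406 km/s.
Δv₂ = |v_t − v_c| = |39.9406 − 30.0832| = 9.857 km/s.

Δv₂ = 9.86 km/s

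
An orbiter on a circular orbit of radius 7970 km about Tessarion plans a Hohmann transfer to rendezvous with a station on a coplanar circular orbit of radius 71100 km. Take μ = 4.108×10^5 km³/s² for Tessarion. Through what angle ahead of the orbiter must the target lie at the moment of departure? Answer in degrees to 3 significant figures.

φ = 105°

Semi-major axis of the transfer orbit: a_t = (7970 + 71100)/2 = 39535 km.
Transfer time t = π√(a_t³/μ) = 38531 s.
The target's mean motion on its circular orbit is ω₂ = √(μ/r₂³) = 3.3807×10^-5 rad/s.
Angle swept by the target during transfer: ω₂·t = 1.3026 rad = 74.63°.
The orbiter traverses 180° on the transfer ellipse, so the target must lead by 180° − 74.63° = 105°.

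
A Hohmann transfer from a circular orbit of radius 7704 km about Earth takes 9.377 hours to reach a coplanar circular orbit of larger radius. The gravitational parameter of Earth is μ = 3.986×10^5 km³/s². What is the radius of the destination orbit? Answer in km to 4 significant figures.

Transfer time t = 9.377 hours = 33757.2 s, and t = π√(a_t³/μ).
So a_t = (μ t²/π²)^(1/3) = (3.986×10^5 × (33757.2)² / π²)^(1/3) = 35836 km.
Since a_t = (r₁ + r₂)/2, r₂ = 2a_t − r₁ = 2×35836 − 7704 = 63968 km.

r₂ = 63970 km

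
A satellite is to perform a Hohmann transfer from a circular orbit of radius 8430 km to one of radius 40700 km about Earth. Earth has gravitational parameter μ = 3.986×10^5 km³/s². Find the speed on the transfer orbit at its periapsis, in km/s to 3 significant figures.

v = 8.85 km/s

Transfer-ellipse semi-major axis a_t = (r₁ + r₂)/2 = (8430 + 40700)/2 = 24565 km.
At periapsis, r = 8430 km.
Vis-viva: v = √[μ(2/r − 1/a_t)] = √[3.986×10^5 × (2/8430 − 1/24565)] = 8.851 km/s.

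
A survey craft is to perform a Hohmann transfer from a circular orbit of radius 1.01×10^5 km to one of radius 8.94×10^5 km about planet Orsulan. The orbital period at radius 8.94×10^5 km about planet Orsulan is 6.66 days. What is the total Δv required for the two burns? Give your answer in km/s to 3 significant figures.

From Kepler's third law T² = 4π²r³/μ at r = 8.94×10^5 km, T = 6.66 days = 6.66 × 86400 s = 5.75424×10^5 s: μ = 4π²r³/T² = 8.51915×10^7 km³/s².
Semi-major axis of the transfer orbit: a_t = (1.010×10^5 + 8.940×10^5)/2 = 4.975×10^5 km.
Circular speed at r₁: v₁ = √(μ/r₁) = √(8.51915×10^7/1.010×10^5) = 29.04 km/s.
Transfer-orbit speed at r₁ (v² = μ(2/r − 1/a)): v_p = √[μ(2/r₁ − 1/a_t)] = 38.93 km/s.
First burn Δv₁ = |v_p − v₁| = 9.890 km/s.
At r₂, v₂ = √(μ/r₂) = 9.7618 km/s.
Transfer-orbit speed at r₂: v_a = √[μ(2/r₂ − 1/a_t)] = 4.3984 km/s.
Second burn Δv₂ = |v₂ − v_a| = 5.363 km/s.
Δv = Δv₁ + Δv₂ = 9.890 + 5.363 = 15.25 km/s.

Δv = 15.3 km/s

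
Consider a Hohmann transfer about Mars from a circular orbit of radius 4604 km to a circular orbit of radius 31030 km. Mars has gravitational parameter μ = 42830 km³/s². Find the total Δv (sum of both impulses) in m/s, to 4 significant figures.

Semi-major axis of the transfer orbit: a_t = (4604 + 31030)/2 = 17817 km.
Circular speed at r₁: v₁ = √(μ/r₁) = √(42830/4604) = 3.0500 km/s.
Transfer-orbit speed at r₁ (v² = μ(2/r − 1/a)): v_p = √[μ(2/r₁ − 1/a_t)] = 4.0251 km/s.
First burn Δv₁ = |v_p − v₁| = 0.9751 km/s.
At r₂, v₂ = √(μ/r₂) = 1.17485 km/s.
Transfer-orbit speed at r₂: v_a = √[μ(2/r₂ − 1/a_t)] = 0.597219 km/s.
Second burn Δv₂ = |v₂ − v_a| = 0.5776 km/s.
Total Δv = Δv₁ + Δv₂ = 1.553 km/s.

Δv = 1553 m/s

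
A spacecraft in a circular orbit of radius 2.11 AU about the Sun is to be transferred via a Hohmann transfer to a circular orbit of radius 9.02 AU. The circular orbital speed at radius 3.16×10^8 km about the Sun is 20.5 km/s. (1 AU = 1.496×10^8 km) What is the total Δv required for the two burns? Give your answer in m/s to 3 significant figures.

Δv = 9410 m/s

From the circular-orbit relation v² = μ/r at r = 3.16×10^8 km: μ = v²r = (20.5)² × 3.16×10^8 = 1.32799×10^11 km³/s².
In km: r₁ = 2.11 × 1.496×10^8 = 3.15656×10^8 km; r₂ = 9.02 × 1.496×10^8 = 1.349392×10^9 km.
The Hohmann ellipse has a_t = (r₁ + r₂)/2 = 8.32524×10^8 km.
At r₁ the circular-orbit speed is v₁ = √(μ/r₁) = 20.511 km/s.
On the transfer ellipse at r₁, vis-viva equation gives v_p = √[μ(2/r₁ − 1/a_t)] = 26.113 km/s.
First burn Δv₁ = |v_p − v₁| = 5.602 km/s.
Circular speed at r₂: v₂ = √(μ/r₂) = 9.9204 km/s.
Transfer-orbit speed at r₂: v_a = √[μ(2/r₂ − 1/a_t)] = 6.1085 km/s.
Second burn Δv₂ = |v₂ − v_a| = 3.812 km/s.
Δv = Δv₁ + Δv₂ = 5.602 + 3.812 = 9.414 km/s.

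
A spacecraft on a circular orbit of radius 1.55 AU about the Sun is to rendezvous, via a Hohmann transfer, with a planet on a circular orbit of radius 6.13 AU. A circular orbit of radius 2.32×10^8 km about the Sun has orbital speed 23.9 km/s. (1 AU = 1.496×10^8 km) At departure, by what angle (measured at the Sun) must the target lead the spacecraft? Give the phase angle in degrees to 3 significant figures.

φ = 90.8°

From the circular-orbit relation v² = μ/r at r = 2.32×10^8 km: μ = v²r = (23.9)² × 2.32×10^8 = 1.32521×10^11 km³/s².
In km: r₁ = 1.55 × 1.496×10^8 = 2.3188×10^8 km; r₂ = 6.13 × 1.496×10^8 = 9.17048×10^8 km.
Semi-major axis of the transfer orbit: a_t = (2.3188×10^8 + 9.17048×10^8)/2 = 5.74464×10^8 km.
Transfer time t = π√(a_t³/μ) = 1.1882×10^8 s.
Target angular speed ω₂ = √(μ/r₂³) = 1.3109×10^-8 rad/s.
Angle swept by the target during transfer: ω₂·t = 1.5576 rad = 89.24°.
Arrival is 180° from departure on the ellipse, so φ = 180° − 89.24° = 90.8°.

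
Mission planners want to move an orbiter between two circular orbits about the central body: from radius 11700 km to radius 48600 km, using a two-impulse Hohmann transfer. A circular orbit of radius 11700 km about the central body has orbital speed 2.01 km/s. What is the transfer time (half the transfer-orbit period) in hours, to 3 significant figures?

From the circular-orbit relation v² = μ/r at r = 11700 km: μ = v²r = (2.01)² × 11700 = 47269.2 km³/s².
Semi-major axis of the transfer orbit: a_t = (11700 + 48600)/2 = 30150 km.
By Kepler's third law the transfer-orbit period is T = 2π√(a_t³/μ), so t = T/2 = 75650 s.
Converting: 75650 s ÷ 3600 s/hour = 21.0 hours.

t = 21.0 hours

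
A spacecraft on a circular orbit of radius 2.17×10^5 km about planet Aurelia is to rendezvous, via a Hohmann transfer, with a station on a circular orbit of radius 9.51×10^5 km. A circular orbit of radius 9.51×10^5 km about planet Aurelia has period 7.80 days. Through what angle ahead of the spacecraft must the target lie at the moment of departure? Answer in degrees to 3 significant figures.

φ = 93.4°

From Kepler's third law T² = 4π²r³/μ at r = 9.51×10^5 km, T = 7.80 days = 7.80 × 86400 s = 6.7392×10^5 s: μ = 4π²r³/T² = 7.47626×10^7 km³/s².
The Hohmann ellipse has a_t = (r₁ + r₂)/2 = 5.840×10^5 km.
The half-period of the transfer ellipse is t = π√(a_t³/μ) = 1.6215×10^5 s.
Target angular speed ω₂ = √(μ/r₂³) = 9.3233×10^-6 rad/s.
Angle swept by the target during transfer: ω₂·t = 1.5118 rad = 86.62°.
Arrival is 180° from departure on the ellipse, so φ = 180° − 86.62° = 93.4°.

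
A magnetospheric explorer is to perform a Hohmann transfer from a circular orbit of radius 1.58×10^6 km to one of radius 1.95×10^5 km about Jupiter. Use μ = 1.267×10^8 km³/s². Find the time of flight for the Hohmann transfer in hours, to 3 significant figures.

t = 64.8 hours

The Hohmann ellipse has a_t = (r₁ + r₂)/2 = 8.875×10^5 km.
By Kepler's third law the transfer-orbit period is T = 2π√(a_t³/μ), so t = T/2 = 2.334×10^5 s.
Converting: 2.334×10^5 s ÷ 3600 s/hour = 64.8 hours.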